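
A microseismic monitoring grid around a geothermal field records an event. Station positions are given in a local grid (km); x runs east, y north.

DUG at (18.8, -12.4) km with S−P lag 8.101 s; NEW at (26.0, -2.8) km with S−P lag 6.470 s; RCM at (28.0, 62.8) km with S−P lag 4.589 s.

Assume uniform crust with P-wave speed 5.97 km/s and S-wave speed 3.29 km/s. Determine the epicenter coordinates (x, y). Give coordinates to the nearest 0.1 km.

50.5 km east, 37.8 km north

Distance from S−P lag: d = Δt · v_P v_S / (v_P − v_S) = Δt · (5.97·3.29)/(5.97−3.29) ≈ 7.3288·Δt.
So d_DUG = 59.37, d_NEW = 47.42, d_RCM = 33.63 km.
Circle about each station: (x − 18.8)² + (y + 12.4)² = 59.37²; (x − 26.0)² + (y + 2.8)² = 47.42²; (x − 28.0)² + (y − 62.8)² = 33.63².
Subtracting the DUG equation from the NEW and RCM equations removes the quadratic terms:
14.4 x + 19.2 y = 1452.78
18.4 x + 150.4 y = 6614.46
Solving the 2×2 system: x ≈ 50.5, y ≈ 37.8 km.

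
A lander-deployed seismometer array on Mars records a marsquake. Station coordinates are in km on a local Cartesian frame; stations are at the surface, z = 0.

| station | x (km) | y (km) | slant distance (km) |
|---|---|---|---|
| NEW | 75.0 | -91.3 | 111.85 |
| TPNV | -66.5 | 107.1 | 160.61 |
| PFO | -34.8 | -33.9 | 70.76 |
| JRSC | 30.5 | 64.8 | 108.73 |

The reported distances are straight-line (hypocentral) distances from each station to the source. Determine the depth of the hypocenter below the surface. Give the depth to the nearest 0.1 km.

Each station gives a sphere (x−x_i)² + (y−y_i)² + z² = d_i² (stations at z=0).
Subtracting the NEW sphere from TPNV and PFO: z² cancels, leaving linear equations in x and y:
-283.0 x + 396.8 y = -11353.18
-219.6 x + 114.8 y = -4097.00
Solving: x ≈ 5.898, y ≈ -24.405 km (keep extra digits for the depth step; rounded: 5.9, -24.4).
Then from the NEW sphere: z² = 111.85² − (x − 75.0)² − (y + 91.3)² with x = 5.898, y = -24.405, so z ≈ 57.100 ≈ 57.1 km.
Check against JRSC (with the unrounded solution): distance 108.73 ≈ 108.73 km. ✓

depth ≈ 57.1 km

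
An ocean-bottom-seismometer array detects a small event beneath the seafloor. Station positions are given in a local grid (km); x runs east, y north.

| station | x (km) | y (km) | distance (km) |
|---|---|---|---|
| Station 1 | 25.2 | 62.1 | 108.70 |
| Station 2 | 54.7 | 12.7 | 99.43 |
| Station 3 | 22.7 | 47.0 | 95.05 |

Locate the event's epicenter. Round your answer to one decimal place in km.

Circle about each station: (x − 25.2)² + (y − 62.1)² = 108.70²; (x − 54.7)² + (y − 12.7)² = 99.43²; (x − 22.7)² + (y − 47.0)² = 95.05².
Subtracting the Station 1 equation from the Station 2 and Station 3 equations removes the quadratic terms:
59.0 x − 98.8 y = 591.30
-5.0 x − 30.2 y = 1014.03
Solving the 2×2 system: x ≈ -36.2, y ≈ -27.6 km.

(-36.2, -27.6)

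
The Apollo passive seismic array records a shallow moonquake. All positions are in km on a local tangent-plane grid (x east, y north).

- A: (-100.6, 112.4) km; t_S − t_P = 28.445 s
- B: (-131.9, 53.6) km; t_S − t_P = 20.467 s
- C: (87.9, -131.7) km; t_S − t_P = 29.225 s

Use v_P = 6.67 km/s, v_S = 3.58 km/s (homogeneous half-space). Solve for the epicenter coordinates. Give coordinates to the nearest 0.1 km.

-136.3 km east, -104.5 km north

Distance from S−P lag: d = Δt · v_P v_S / (v_P − v_S) = Δt · (6.67·3.58)/(6.67−3.58) ≈ 7.7277·Δt.
So d_A = 219.81, d_B = 158.16, d_C = 225.84 km.
Circle about each station: (x + 100.6)² + (y − 112.4)² = 219.81²; (x + 131.9)² + (y − 53.6)² = 158.16²; (x − 87.9)² + (y + 131.7)² = 225.84².
Subtracting the A equation from the B and C equations removes the quadratic terms:
-62.6 x − 117.6 y = 20818.30
377.0 x − 488.2 y = -370.09
Solving the 2×2 system: x ≈ -136.3, y ≈ -104.5 km.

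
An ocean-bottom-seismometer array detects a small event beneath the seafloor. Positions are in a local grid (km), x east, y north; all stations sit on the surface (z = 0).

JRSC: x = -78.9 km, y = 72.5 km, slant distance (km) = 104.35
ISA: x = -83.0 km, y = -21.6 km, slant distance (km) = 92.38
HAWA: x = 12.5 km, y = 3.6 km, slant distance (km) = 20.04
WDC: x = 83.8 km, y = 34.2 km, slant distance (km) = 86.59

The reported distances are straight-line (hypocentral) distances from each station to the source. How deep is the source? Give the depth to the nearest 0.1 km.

z ≈ 16.4 km

Each station gives a sphere (x−x_i)² + (y−y_i)² + z² = d_i² (stations at z=0).
Subtracting the JRSC sphere from ISA and HAWA: z² cancels, leaving linear equations in x and y:
-8.2 x − 188.2 y = -1771.04
182.8 x − 137.8 y = -824.93
Solving: x ≈ 2.499, y ≈ 9.302 km (keep extra digits for the depth step; rounded: 2.5, 9.3).
Then from the JRSC sphere: z² = 104.35² − (x + 78.9)² − (y − 72.5)² with x = 2.499, y = 9.302, so z ≈ 16.405 ≈ 16.4 km.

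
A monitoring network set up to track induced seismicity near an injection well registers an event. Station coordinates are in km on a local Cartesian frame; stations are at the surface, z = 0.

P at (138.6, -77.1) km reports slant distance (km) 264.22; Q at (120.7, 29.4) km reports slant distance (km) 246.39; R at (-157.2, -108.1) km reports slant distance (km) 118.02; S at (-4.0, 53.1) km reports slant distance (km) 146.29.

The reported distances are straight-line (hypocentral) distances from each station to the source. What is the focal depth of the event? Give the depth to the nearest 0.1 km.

Each station gives a sphere (x−x_i)² + (y−y_i)² + z² = d_i² (stations at z=0).
Subtracting the P sphere from Q and R: z² cancels, leaving linear equations in x and y:
-35.8 x + 213.0 y = -617.34
-591.6 x − 62.0 y = 67126.57
Solving: x ≈ -111.204, y ≈ -21.589 km (keep extra digits for the depth step; rounded: -111.2, -21.6).
Then from the P sphere: z² = 264.22² − (x − 138.6)² − (y + 77.1)² with x = -111.204, y = -21.589, so z ≈ 65.793 ≈ 65.8 km.

depth ≈ 65.8 km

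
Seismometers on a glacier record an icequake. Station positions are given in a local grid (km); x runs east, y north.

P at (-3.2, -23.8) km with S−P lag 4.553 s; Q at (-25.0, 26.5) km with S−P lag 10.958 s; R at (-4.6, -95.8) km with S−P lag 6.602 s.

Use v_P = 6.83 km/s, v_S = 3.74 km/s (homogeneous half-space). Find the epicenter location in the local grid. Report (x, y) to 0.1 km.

(24.3, -49.5)

Distance from S−P lag: d = Δt · v_P v_S / (v_P − v_S) = Δt · (6.83·3.74)/(6.83−3.74) ≈ 8.2667·Δt.
So d_P = 37.64, d_Q = 90.59, d_R = 54.58 km.
Circle about each station: (x + 3.2)² + (y + 23.8)² = 37.64²; (x + 25.0)² + (y − 26.5)² = 90.59²; (x + 4.6)² + (y + 95.8)² = 54.58².
Subtracting the P equation from the Q and R equations removes the quadratic terms:
-43.6 x + 100.6 y = -6039.21
-2.8 x − 144.0 y = 7059.91
Solving the 2×2 system: x ≈ 24.3, y ≈ -49.5 km.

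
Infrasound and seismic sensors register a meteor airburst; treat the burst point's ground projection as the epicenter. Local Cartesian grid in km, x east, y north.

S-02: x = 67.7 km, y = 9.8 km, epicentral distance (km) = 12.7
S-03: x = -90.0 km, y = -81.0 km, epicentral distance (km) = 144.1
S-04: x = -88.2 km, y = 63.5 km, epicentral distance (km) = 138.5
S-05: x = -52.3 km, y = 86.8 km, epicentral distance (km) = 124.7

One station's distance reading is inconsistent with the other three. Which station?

Solve using three stations at a time. Using S-03, S-04, S-05 (subtract circle equations pairwise → linear system) gives (x, y) ≈ (32.2, -4.8).
Distances from that point to each station vs reported:
  S-02: calculated 38.4 vs reported 12.7 → residual 25.7 km
  S-03: calculated 144.0 vs reported 144.1 → residual 0.1 km
  S-04: calculated 138.4 vs reported 138.5 → residual 0.1 km
  S-05: calculated 124.6 vs reported 124.7 → residual 0.1 km
S-03, S-04, S-05 are mutually consistent (residuals ≈ 0); S-02 is off by 25.7 km.

S-02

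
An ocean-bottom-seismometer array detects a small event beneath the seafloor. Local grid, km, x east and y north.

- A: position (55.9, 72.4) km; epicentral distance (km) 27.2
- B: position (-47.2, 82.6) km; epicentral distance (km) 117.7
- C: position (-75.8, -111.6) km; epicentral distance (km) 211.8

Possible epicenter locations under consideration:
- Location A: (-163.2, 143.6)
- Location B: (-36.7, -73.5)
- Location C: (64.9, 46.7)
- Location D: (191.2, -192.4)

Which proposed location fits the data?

For each candidate, compare |candidate − station| to the reported distance:
Location A: residuals A 203.2, B 13.4, C 58.0 → max 203.2 km
Location B: residuals A 145.6, B 38.8, C 157.2 → max 157.2 km
Location C: residuals A 0.0, B 0.0, C 0.0 → max 0.0 km
Location D: residuals A 270.2, B 246.2, C 67.2 → max 270.2 km
Only Location C has all residuals ≈ 0.

Location C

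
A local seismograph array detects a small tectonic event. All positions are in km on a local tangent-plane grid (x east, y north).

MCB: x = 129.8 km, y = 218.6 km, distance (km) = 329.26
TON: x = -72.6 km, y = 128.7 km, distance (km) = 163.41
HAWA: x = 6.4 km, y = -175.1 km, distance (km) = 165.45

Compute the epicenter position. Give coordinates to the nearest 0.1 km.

-80.8 km east, -34.5 km north

Circle about each station: (x − 129.8)² + (y − 218.6)² = 329.26²; (x + 72.6)² + (y − 128.7)² = 163.41²; (x − 6.4)² + (y + 175.1)² = 165.45².
Subtracting the MCB equation from the TON and HAWA equations removes the quadratic terms:
-404.8 x − 179.8 y = 38909.77
-246.8 x − 787.4 y = 47105.42
Solving the 2×2 system: x ≈ -80.8, y ≈ -34.5 km.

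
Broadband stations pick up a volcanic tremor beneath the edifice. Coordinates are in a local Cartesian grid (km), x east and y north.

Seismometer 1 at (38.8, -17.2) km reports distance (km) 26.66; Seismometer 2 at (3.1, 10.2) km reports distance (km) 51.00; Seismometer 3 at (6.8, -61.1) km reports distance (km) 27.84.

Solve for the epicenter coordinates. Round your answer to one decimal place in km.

21.4 km east, -37.4 km north

Circle about each station: (x − 38.8)² + (y + 17.2)² = 26.66²; (x − 3.1)² + (y − 10.2)² = 51.00²; (x − 6.8)² + (y + 61.1)² = 27.84².
Subtracting pairs of circle equations eliminates x²+y² and gives linear equations (the radical axes):
-71.4 x + 54.8 y = -3577.87
-64.0 x − 87.8 y = 1913.86
Solving the 2×2 system: x ≈ 21.4, y ≈ -37.4 km.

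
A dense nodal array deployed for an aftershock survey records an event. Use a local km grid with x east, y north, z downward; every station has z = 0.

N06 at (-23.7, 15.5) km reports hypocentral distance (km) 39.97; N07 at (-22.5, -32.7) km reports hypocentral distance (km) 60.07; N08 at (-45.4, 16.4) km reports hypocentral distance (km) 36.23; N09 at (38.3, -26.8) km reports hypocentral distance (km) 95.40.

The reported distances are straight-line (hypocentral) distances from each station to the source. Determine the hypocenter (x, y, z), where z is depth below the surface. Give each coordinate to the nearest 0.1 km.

Each station gives a sphere (x−x_i)² + (y−y_i)² + z² = d_i² (stations at z=0).
Subtracting the N06 sphere from N07 and N08: z² cancels, leaving linear equations in x and y:
2.4 x − 96.4 y = -1237.20
-43.4 x + 1.8 y = 1813.17
Solving: x ≈ -41.288, y ≈ 11.806 km (keep extra digits for the depth step; rounded: -41.3, 11.8).
Then from the N06 sphere: z² = 39.97² − (x + 23.7)² − (y − 15.5)² with x = -41.288, y = 11.806, so z ≈ 35.702 ≈ 35.7 km.
Check against N09 (with the unrounded solution): distance 95.39 ≈ 95.40 km. ✓

x ≈ -41.3 km, y ≈ 11.8 km, depth ≈ 35.7 km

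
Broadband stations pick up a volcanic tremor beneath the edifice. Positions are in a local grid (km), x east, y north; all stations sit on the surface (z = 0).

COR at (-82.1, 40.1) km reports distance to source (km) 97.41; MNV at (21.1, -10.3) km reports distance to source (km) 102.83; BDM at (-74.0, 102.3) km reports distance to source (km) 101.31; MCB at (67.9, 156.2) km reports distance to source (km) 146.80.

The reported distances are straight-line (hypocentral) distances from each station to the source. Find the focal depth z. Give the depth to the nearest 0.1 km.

z ≈ 68.9 km

Each station gives a sphere (x−x_i)² + (y−y_i)² + z² = d_i² (stations at z=0).
Subtracting the COR sphere from MNV and BDM: z² cancels, leaving linear equations in x and y:
206.4 x − 100.8 y = -8882.42
16.2 x + 124.4 y = 6817.86
Solving: x ≈ -15.296, y ≈ 56.798 km (keep extra digits for the depth step; rounded: -15.3, 56.8).
Then from the COR sphere: z² = 97.41² − (x + 82.1)² − (y − 40.1)² with x = -15.296, y = 56.798, so z ≈ 68.899 ≈ 68.9 km.
Check against MCB (with the unrounded solution): distance 146.80 ≈ 146.80 km. ✓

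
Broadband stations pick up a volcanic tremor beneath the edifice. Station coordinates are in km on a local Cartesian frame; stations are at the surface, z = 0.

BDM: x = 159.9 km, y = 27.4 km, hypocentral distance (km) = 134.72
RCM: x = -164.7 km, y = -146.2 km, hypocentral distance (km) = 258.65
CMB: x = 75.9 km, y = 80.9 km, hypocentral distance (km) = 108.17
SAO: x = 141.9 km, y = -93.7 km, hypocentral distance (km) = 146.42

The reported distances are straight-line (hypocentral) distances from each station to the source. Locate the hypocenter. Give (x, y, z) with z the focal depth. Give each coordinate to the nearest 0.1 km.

Each station gives a sphere (x−x_i)² + (y−y_i)² + z² = d_i² (stations at z=0).
Subtracting the BDM sphere from RCM and CMB: z² cancels, leaving linear equations in x and y:
-649.2 x − 347.2 y = -26568.58
-168.0 x + 107.0 y = -7564.42
Solving: x ≈ 42.797, y ≈ -3.500 km (keep extra digits for the depth step; rounded: 42.8, -3.5).
Then from the BDM sphere: z² = 134.72² − (x − 159.9)² − (y − 27.4)² with x = 42.797, y = -3.500, so z ≈ 59.005 ≈ 59.0 km.

(42.8, -3.5, 59.0)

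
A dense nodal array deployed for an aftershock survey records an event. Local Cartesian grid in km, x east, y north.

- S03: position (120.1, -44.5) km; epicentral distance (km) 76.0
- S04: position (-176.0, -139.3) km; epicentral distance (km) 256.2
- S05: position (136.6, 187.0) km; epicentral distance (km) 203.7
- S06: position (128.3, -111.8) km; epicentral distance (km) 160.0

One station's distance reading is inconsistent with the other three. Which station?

S03

Solve using three stations at a time. Using S04, S05, S06 (subtract circle equations pairwise → linear system) gives (x, y) ≈ (29.3, 13.9).
Distances from that point to each station vs reported:
  S03: calculated 107.9 vs reported 76.0 → residual 31.9 km
  S04: calculated 256.2 vs reported 256.2 → residual 0.0 km
  S05: calculated 203.7 vs reported 203.7 → residual 0.0 km
  S06: calculated 160.0 vs reported 160.0 → residual 0.0 km
S04, S05, S06 are mutually consistent (residuals ≈ 0); S03 is off by 31.9 km.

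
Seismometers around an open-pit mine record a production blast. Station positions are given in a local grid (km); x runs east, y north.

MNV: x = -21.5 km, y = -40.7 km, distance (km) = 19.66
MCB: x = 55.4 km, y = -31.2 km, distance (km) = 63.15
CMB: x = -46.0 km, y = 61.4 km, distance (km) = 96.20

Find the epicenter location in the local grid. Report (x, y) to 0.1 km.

-7.6 km east, -26.8 km north

Circle about each station: (x + 21.5)² + (y + 40.7)² = 19.66²; (x − 55.4)² + (y + 31.2)² = 63.15²; (x + 46.0)² + (y − 61.4)² = 96.20².
Subtracting the MNV equation from the MCB and CMB equations removes the quadratic terms:
153.8 x + 19.0 y = -1677.55
-49.0 x + 204.2 y = -5100.70
Solving the 2×2 system: x ≈ -7.6, y ≈ -26.8 km.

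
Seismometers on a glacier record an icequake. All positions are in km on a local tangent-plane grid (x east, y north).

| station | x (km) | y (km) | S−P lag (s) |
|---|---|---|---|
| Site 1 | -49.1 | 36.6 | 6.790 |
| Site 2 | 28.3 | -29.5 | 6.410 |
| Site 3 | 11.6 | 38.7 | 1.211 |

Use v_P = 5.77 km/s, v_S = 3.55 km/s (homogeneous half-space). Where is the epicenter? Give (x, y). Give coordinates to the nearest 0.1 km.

x ≈ 12.9 km, y ≈ 27.6 km

Distance from S−P lag: d = Δt · v_P v_S / (v_P − v_S) = Δt · (5.77·3.55)/(5.77−3.55) ≈ 9.2268·Δt.
So d_Site 1 = 62.65, d_Site 2 = 59.14, d_Site 3 = 11.17 km.
Circle about each station: (x + 49.1)² + (y − 36.6)² = 62.65²; (x − 28.3)² + (y + 29.5)² = 59.14²; (x − 11.6)² + (y − 38.7)² = 11.17².
Subtracting the Site 1 equation from the Site 2 and Site 3 equations removes the quadratic terms:
154.8 x − 132.2 y = -1651.75
121.4 x + 4.2 y = 1682.13
Solving the 2×2 system: x ≈ 12.9, y ≈ 27.6 km.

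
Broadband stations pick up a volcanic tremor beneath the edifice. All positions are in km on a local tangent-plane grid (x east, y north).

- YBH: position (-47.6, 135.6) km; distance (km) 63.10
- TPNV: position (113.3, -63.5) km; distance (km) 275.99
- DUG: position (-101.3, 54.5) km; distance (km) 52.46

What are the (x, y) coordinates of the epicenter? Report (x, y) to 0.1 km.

-103.8 km east, 106.9 km north

Circle about each station: (x + 47.6)² + (y − 135.6)² = 63.10²; (x − 113.3)² + (y + 63.5)² = 275.99²; (x + 101.3)² + (y − 54.5)² = 52.46².
Subtracting pairs of circle equations eliminates x²+y² and gives linear equations (the radical axes):
321.8 x − 398.2 y = -75972.85
-107.4 x − 162.2 y = -6191.62
Solving the 2×2 system: x ≈ -103.8, y ≈ 106.9 km.
Check against YBH (with the unrounded x, y): √((x + 47.6)²+(y − 135.6)²) = 63.10 ≈ 63.10 km. ✓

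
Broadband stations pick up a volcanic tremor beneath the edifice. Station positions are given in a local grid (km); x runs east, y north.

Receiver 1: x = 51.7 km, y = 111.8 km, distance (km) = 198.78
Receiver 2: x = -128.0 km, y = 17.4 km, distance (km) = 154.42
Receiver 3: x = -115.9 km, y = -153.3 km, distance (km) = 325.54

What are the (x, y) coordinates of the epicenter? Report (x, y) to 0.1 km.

x ≈ -137.9 km, y ≈ 171.5 km

Circle about each station: (x − 51.7)² + (y − 111.8)² = 198.78²; (x + 128.0)² + (y − 17.4)² = 154.42²; (x + 115.9)² + (y + 153.3)² = 325.54².
Subtracting pairs of circle equations eliminates x²+y² and gives linear equations (the radical axes):
-359.4 x − 188.8 y = 17182.58
-335.2 x − 530.2 y = -44701.23
Solving the 2×2 system: x ≈ -137.9, y ≈ 171.5 km.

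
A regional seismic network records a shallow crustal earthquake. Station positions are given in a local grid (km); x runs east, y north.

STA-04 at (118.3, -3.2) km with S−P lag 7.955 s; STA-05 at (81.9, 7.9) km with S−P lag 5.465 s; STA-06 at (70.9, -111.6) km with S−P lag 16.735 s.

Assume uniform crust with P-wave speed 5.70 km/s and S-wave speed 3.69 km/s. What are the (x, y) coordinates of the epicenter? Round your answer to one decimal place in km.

x ≈ 68.5 km, y ≈ 63.5 km

Distance from S−P lag: d = Δt · v_P v_S / (v_P − v_S) = Δt · (5.70·3.69)/(5.70−3.69) ≈ 10.4642·Δt.
So d_STA-04 = 83.24, d_STA-05 = 57.19, d_STA-06 = 175.12 km.
Circle about each station: (x − 118.3)² + (y + 3.2)² = 83.24²; (x − 81.9)² + (y − 7.9)² = 57.19²; (x − 70.9)² + (y + 111.6)² = 175.12².
Subtracting pairs of circle equations eliminates x²+y² and gives linear equations (the radical axes):
-72.8 x + 22.2 y = -3576.91
-94.8 x − 216.8 y = -20261.88
Solving the 2×2 system: x ≈ 68.5, y ≈ 63.5 km.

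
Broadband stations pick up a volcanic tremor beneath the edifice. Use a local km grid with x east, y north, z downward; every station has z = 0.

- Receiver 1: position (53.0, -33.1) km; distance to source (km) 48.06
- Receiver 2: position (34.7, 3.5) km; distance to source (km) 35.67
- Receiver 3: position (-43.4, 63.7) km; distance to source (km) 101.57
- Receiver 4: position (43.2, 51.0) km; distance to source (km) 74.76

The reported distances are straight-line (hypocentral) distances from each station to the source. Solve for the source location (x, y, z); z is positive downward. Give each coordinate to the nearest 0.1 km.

Each station gives a sphere (x−x_i)² + (y−y_i)² + z² = d_i² (stations at z=0).
Subtracting the Receiver 1 sphere from Receiver 2 and Receiver 3: z² cancels, leaving linear equations in x and y:
-36.6 x + 73.2 y = -1650.86
-192.8 x + 193.6 y = -5970.06
Solving: x ≈ 16.707, y ≈ -14.199 km (keep extra digits for the depth step; rounded: 16.7, -14.2).
Then from the Receiver 1 sphere: z² = 48.06² − (x − 53.0)² − (y + 33.1)² with x = 16.707, y = -14.199, so z ≈ 25.206 ≈ 25.2 km.

x ≈ 16.7 km, y ≈ -14.2 km, depth ≈ 25.2 km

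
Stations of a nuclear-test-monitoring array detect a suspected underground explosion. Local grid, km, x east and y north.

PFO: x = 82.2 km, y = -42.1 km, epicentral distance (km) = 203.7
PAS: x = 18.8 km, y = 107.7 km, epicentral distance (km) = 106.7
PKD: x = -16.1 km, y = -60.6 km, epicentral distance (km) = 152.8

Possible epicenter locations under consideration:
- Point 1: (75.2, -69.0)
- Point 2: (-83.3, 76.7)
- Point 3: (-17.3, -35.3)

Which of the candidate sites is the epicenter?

For each candidate, compare |candidate − station| to the reported distance:
Point 1: residuals PFO 175.9, PAS 78.8, PKD 61.1 → max 175.9 km
Point 2: residuals PFO 0.0, PAS 0.0, PKD 0.1 → max 0.1 km
Point 3: residuals PFO 104.0, PAS 40.8, PKD 127.5 → max 127.5 km
Only Point 2 has all residuals ≈ 0.

Point 2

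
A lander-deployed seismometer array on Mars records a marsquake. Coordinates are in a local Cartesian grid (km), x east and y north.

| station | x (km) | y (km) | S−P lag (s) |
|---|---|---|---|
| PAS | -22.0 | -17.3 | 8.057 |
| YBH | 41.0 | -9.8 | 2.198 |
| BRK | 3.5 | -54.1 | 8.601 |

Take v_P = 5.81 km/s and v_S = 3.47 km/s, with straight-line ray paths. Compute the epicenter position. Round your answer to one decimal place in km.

42.2 km east, 9.1 km north

Distance from S−P lag: d = Δt · v_P v_S / (v_P − v_S) = Δt · (5.81·3.47)/(5.81−3.47) ≈ 8.6157·Δt.
So d_PAS = 69.42, d_YBH = 18.94, d_BRK = 74.10 km.
Circle about each station: (x + 22.0)² + (y + 17.3)² = 69.42²; (x − 41.0)² + (y + 9.8)² = 18.94²; (x − 3.5)² + (y + 54.1)² = 74.10².
Subtracting the PAS equation from the YBH and BRK equations removes the quadratic terms:
126.0 x + 15.0 y = 5454.16
51.0 x − 73.6 y = 1484.10
Solving the 2×2 system: x ≈ 42.2, y ≈ 9.1 km.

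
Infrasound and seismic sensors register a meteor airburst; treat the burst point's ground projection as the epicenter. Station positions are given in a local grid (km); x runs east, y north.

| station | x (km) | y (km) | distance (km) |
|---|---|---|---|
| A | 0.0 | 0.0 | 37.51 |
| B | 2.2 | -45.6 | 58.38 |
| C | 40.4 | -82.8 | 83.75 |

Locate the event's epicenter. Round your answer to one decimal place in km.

Circle about each station: x² + y² = 37.51²; (x − 2.2)² + (y + 45.6)² = 58.38²; (x − 40.4)² + (y + 82.8)² = 83.75².
Subtracting the A equation from the B and C equations removes the quadratic terms:
4.4 x − 91.2 y = 82.98
80.8 x − 165.6 y = 2880.94
Solving the 2×2 system: x ≈ 37.5, y ≈ 0.9 km.

(37.5, 0.9)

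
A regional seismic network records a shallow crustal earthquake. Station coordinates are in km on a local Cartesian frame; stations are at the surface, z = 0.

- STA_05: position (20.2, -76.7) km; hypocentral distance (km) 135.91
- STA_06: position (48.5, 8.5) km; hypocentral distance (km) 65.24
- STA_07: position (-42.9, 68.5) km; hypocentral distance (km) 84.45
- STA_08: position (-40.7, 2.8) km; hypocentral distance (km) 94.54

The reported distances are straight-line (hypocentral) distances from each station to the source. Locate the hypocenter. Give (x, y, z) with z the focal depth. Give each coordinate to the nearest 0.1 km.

x ≈ 27.2 km, y ≈ 51.7 km, depth ≈ 44.0 km

Each station gives a sphere (x−x_i)² + (y−y_i)² + z² = d_i² (stations at z=0).
Subtracting the STA_05 sphere from STA_06 and STA_07: z² cancels, leaving linear equations in x and y:
56.6 x + 170.4 y = 10348.84
-126.2 x + 290.4 y = 11581.46
Solving: x ≈ 27.195, y ≈ 51.699 km (keep extra digits for the depth step; rounded: 27.2, 51.7).
Then from the STA_05 sphere: z² = 135.91² − (x − 20.2)² − (y + 76.7)² with x = 27.195, y = 51.699, so z ≈ 44.003 ≈ 44.0 km.
Check against STA_08 (with the unrounded solution): distance 94.54 ≈ 94.54 km. ✓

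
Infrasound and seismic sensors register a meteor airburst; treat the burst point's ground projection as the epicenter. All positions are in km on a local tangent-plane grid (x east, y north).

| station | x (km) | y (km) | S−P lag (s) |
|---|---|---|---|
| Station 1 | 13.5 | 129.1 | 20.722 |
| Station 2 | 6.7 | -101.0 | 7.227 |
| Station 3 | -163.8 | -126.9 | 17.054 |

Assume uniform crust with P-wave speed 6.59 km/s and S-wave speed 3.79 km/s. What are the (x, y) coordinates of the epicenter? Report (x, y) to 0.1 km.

Distance from S−P lag: d = Δt · v_P v_S / (v_P − v_S) = Δt · (6.59·3.79)/(6.59−3.79) ≈ 8.9200·Δt.
So d_Station 1 = 184.84, d_Station 2 = 64.47, d_Station 3 = 152.12 km.
Circle about each station: (x − 13.5)² + (y − 129.1)² = 184.84²; (x − 6.7)² + (y + 101.0)² = 64.47²; (x + 163.8)² + (y + 126.9)² = 152.12².
Subtracting the Station 1 equation from the Station 2 and Station 3 equations removes the quadratic terms:
-13.6 x − 460.2 y = 23406.27
-354.6 x − 512.0 y = 37110.32
Solving the 2×2 system: x ≈ -32.6, y ≈ -49.9 km.
Check against Station 1 (with the unrounded x, y): √((x − 13.5)²+(y − 129.1)²) = 184.84 ≈ 184.84 km. ✓

x ≈ -32.6 km, y ≈ -49.9 km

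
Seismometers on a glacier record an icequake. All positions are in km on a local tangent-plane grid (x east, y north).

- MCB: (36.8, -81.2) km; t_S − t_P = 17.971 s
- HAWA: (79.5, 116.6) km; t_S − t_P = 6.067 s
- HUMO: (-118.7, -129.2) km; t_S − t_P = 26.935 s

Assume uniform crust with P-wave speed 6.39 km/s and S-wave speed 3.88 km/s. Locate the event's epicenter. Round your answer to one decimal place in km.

23.3 km east, 95.8 km north

Distance from S−P lag: d = Δt · v_P v_S / (v_P − v_S) = Δt · (6.39·3.88)/(6.39−3.88) ≈ 9.8778·Δt.
So d_MCB = 177.51, d_HAWA = 59.93, d_HUMO = 266.06 km.
Circle about each station: (x − 36.8)² + (y + 81.2)² = 177.51²; (x − 79.5)² + (y − 116.6)² = 59.93²; (x + 118.7)² + (y + 129.2)² = 266.06².
Subtracting the MCB equation from the HAWA and HUMO equations removes the quadratic terms:
85.4 x + 395.6 y = 39886.33
-311.0 x − 96.0 y = -16443.47
Solving the 2×2 system: x ≈ 23.3, y ≈ 95.8 km.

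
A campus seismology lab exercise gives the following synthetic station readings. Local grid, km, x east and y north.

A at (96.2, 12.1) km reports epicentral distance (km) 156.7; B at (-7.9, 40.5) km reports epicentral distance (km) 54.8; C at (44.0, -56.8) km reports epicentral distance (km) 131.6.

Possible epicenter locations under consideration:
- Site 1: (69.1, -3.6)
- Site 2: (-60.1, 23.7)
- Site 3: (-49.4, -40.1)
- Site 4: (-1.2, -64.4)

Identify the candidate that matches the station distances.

For each candidate, compare |candidate − station| to the reported distance:
Site 1: residuals A 125.4, B 33.9, C 72.8 → max 125.4 km
Site 2: residuals A 0.0, B 0.0, C 0.0 → max 0.0 km
Site 3: residuals A 2.0, B 35.9, C 36.7 → max 36.7 km
Site 4: residuals A 32.8, B 50.3, C 85.8 → max 85.8 km
Only Site 2 has all residuals ≈ 0.

Site 2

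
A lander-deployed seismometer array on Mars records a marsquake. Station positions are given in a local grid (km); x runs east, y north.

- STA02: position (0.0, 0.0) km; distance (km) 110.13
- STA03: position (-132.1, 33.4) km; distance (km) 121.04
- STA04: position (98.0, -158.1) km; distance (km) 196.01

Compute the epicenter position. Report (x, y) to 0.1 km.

-79.9 km east, -75.8 km north

Circle about each station: x² + y² = 110.13²; (x + 132.1)² + (y − 33.4)² = 121.04²; (x − 98.0)² + (y + 158.1)² = 196.01².
Subtracting pairs of circle equations eliminates x²+y² and gives linear equations (the radical axes):
-264.2 x + 66.8 y = 16043.91
196.0 x − 316.2 y = 8308.31
Solving the 2×2 system: x ≈ -79.9, y ≈ -75.8 km.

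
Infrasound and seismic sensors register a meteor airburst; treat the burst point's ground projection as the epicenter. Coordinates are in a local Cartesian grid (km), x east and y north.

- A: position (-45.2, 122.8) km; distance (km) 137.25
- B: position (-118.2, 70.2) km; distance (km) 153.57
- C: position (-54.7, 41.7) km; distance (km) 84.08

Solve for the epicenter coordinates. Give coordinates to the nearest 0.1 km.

Circle about each station: (x + 45.2)² + (y − 122.8)² = 137.25²; (x + 118.2)² + (y − 70.2)² = 153.57²; (x + 54.7)² + (y − 41.7)² = 84.08².
Subtracting pairs of circle equations eliminates x²+y² and gives linear equations (the radical axes):
-146.0 x − 105.2 y = -2969.78
-19.0 x − 162.2 y = -623.78
Solving the 2×2 system: x ≈ 19.2, y ≈ 1.6 km.

19.2 km east, 1.6 km north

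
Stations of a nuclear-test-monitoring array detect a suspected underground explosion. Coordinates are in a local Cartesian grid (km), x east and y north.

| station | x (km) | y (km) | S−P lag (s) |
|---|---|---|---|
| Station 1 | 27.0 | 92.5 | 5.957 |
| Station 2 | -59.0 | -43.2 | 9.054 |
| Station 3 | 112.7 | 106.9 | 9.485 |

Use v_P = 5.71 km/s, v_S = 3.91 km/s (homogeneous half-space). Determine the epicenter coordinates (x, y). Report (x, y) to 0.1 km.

Distance from S−P lag: d = Δt · v_P v_S / (v_P − v_S) = Δt · (5.71·3.91)/(5.71−3.91) ≈ 12.4034·Δt.
So d_Station 1 = 73.89, d_Station 2 = 112.30, d_Station 3 = 117.65 km.
Circle about each station: (x − 27.0)² + (y − 92.5)² = 73.89²; (x + 59.0)² + (y + 43.2)² = 112.30²; (x − 112.7)² + (y − 106.9)² = 117.65².
Subtracting pairs of circle equations eliminates x²+y² and gives linear equations (the radical axes):
-172.0 x − 271.4 y = -11089.57
171.4 x + 28.8 y = 6461.86
Solving the 2×2 system: x ≈ 34.5, y ≈ 19.0 km.

(34.5, 19.0)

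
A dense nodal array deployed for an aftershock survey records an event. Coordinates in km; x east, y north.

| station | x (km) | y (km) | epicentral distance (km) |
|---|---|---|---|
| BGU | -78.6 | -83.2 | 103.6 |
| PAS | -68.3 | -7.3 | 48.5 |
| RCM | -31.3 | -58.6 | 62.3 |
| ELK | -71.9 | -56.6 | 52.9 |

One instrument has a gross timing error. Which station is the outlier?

ELK

Solve using three stations at a time. Using BGU, PAS, RCM (subtract circle equations pairwise → linear system) gives (x, y) ≈ (-20.9, 2.8).
Distances from that point to each station vs reported:
  BGU: calculated 103.6 vs reported 103.6 → residual 0.0 km
  PAS: calculated 48.5 vs reported 48.5 → residual 0.0 km
  RCM: calculated 62.3 vs reported 62.3 → residual 0.0 km
  ELK: calculated 78.3 vs reported 52.9 → residual 25.4 km
BGU, PAS, RCM are mutually consistent (residuals ≈ 0); ELK is off by 25.4 km.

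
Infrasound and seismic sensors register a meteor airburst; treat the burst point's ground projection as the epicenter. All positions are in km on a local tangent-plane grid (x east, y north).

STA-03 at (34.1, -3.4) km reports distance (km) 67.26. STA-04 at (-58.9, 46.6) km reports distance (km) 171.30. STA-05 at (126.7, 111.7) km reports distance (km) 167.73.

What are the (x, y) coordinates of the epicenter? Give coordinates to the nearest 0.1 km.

Circle about each station: (x − 34.1)² + (y + 3.4)² = 67.26²; (x + 58.9)² + (y − 46.6)² = 171.30²; (x − 126.7)² + (y − 111.7)² = 167.73².
Subtracting pairs of circle equations eliminates x²+y² and gives linear equations (the radical axes):
-186.0 x + 100.0 y = -20353.38
185.2 x + 230.2 y = 3745.96
Solving the 2×2 system: x ≈ 82.5, y ≈ -50.1 km.
Check against STA-03 (with the unrounded x, y): √((x − 34.1)²+(y + 3.4)²) = 67.25 ≈ 67.26 km. ✓

x ≈ 82.5 km, y ≈ -50.1 km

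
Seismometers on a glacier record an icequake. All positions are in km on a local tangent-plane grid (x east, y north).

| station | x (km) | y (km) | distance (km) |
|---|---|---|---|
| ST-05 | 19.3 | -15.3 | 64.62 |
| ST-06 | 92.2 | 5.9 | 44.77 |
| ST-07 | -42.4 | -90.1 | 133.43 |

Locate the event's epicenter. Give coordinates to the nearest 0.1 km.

80.1 km east, -37.2 km north

Circle about each station: (x − 19.3)² + (y + 15.3)² = 64.62²; (x − 92.2)² + (y − 5.9)² = 44.77²; (x + 42.4)² + (y + 90.1)² = 133.43².
Subtracting pairs of circle equations eliminates x²+y² and gives linear equations (the radical axes):
145.8 x + 42.4 y = 10100.46
-123.4 x − 149.6 y = -4318.63
Solving the 2×2 system: x ≈ 80.1, y ≈ -37.2 km.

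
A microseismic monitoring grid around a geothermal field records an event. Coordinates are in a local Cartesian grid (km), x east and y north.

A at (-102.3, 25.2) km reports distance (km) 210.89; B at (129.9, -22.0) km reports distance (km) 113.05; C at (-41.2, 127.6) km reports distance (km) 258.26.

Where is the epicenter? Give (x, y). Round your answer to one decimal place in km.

(59.3, -110.3)

Circle about each station: (x + 102.3)² + (y − 25.2)² = 210.89²; (x − 129.9)² + (y + 22.0)² = 113.05²; (x + 41.2)² + (y − 127.6)² = 258.26².
Subtracting the A equation from the B and C equations removes the quadratic terms:
464.4 x − 94.4 y = 37951.97
122.2 x + 204.8 y = -15344.77
Solving the 2×2 system: x ≈ 59.3, y ≈ -110.3 km.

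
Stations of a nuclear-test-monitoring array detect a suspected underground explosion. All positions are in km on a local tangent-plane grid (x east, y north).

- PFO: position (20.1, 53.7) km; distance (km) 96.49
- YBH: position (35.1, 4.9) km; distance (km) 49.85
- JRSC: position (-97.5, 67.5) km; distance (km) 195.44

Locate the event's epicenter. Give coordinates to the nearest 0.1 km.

Circle about each station: (x − 20.1)² + (y − 53.7)² = 96.49²; (x − 35.1)² + (y − 4.9)² = 49.85²; (x + 97.5)² + (y − 67.5)² = 195.44².
Subtracting pairs of circle equations eliminates x²+y² and gives linear equations (the radical axes):
30.0 x − 97.6 y = 4793.62
-235.2 x + 27.6 y = -18111.67
Solving the 2×2 system: x ≈ 73.9, y ≈ -26.4 km.

(73.9, -26.4)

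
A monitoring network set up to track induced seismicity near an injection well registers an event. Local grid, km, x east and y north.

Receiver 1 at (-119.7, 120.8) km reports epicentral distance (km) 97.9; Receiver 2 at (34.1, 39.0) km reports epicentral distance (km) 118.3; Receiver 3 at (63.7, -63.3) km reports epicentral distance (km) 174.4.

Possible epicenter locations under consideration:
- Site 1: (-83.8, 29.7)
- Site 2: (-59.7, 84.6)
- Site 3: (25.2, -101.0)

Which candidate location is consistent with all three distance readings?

Site 1

For each candidate, compare |candidate − station| to the reported distance:
Site 1: residuals Receiver 1 0.0, Receiver 2 0.0, Receiver 3 0.0 → max 0.0 km
Site 2: residuals Receiver 1 27.8, Receiver 2 14.0, Receiver 3 18.2 → max 27.8 km
Site 3: residuals Receiver 1 167.0, Receiver 2 22.0, Receiver 3 120.5 → max 167.0 km
Only Site 1 has all residuals ≈ 0.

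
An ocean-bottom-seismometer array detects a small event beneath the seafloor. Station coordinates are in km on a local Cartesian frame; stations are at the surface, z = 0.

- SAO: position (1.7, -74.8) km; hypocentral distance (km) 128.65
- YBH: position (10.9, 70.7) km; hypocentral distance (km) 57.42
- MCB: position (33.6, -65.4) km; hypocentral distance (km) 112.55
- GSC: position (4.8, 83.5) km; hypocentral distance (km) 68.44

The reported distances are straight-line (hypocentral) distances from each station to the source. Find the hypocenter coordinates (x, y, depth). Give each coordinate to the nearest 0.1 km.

(45.8, 41.0, 34.6)

Each station gives a sphere (x−x_i)² + (y−y_i)² + z² = d_i² (stations at z=0).
Subtracting the SAO sphere from YBH and MCB: z² cancels, leaving linear equations in x and y:
18.4 x + 291.0 y = 12773.14
63.8 x + 18.8 y = 3691.51
Solving: x ≈ 45.779, y ≈ 40.999 km (keep extra digits for the depth step; rounded: 45.8, 41.0).
Then from the SAO sphere: z² = 128.65² − (x − 1.7)² − (y + 74.8)² with x = 45.779, y = 40.999, so z ≈ 34.619 ≈ 34.6 km.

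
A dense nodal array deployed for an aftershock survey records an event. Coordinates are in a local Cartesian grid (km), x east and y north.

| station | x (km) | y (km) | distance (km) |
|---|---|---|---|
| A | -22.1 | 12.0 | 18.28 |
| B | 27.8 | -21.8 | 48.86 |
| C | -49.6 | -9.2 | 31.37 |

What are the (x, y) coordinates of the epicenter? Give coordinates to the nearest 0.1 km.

x ≈ -18.4 km, y ≈ -5.9 km

Circle about each station: (x + 22.1)² + (y − 12.0)² = 18.28²; (x − 27.8)² + (y + 21.8)² = 48.86²; (x + 49.6)² + (y + 9.2)² = 31.37².
Subtracting the A equation from the B and C equations removes the quadratic terms:
99.8 x − 67.6 y = -1437.47
-55.0 x − 42.4 y = 1262.47
Solving the 2×2 system: x ≈ -18.4, y ≈ -5.9 km.
Check against A (with the unrounded x, y): √((x + 22.1)²+(y − 12.0)²) = 18.28 ≈ 18.28 km. ✓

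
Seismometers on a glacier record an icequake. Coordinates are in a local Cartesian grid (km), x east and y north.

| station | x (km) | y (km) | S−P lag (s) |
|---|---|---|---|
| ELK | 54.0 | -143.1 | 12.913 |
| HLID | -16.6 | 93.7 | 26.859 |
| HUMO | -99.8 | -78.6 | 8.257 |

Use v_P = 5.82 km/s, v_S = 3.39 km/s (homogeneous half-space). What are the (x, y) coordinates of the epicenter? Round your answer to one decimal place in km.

Distance from S−P lag: d = Δt · v_P v_S / (v_P − v_S) = Δt · (5.82·3.39)/(5.82−3.39) ≈ 8.1193·Δt.
So d_ELK = 104.84, d_HLID = 218.08, d_HUMO = 67.04 km.
Circle about each station: (x − 54.0)² + (y + 143.1)² = 104.84²; (x + 16.6)² + (y − 93.7)² = 218.08²; (x + 99.8)² + (y + 78.6)² = 67.04².
Subtracting pairs of circle equations eliminates x²+y² and gives linear equations (the radical axes):
-141.2 x + 473.6 y = -50905.82
-307.6 x + 129.0 y = -758.55
Solving the 2×2 system: x ≈ -48.7, y ≈ -122.0 km.

(-48.7, -122.0)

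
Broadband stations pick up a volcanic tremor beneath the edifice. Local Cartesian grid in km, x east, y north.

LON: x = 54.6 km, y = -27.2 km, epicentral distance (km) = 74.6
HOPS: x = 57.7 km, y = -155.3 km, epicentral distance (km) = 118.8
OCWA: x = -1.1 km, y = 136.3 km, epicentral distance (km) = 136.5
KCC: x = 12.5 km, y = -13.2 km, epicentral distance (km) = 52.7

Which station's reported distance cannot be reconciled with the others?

OCWA

Solve using three stations at a time. Using LON, HOPS, KCC (subtract circle equations pairwise → linear system) gives (x, y) ≈ (-12.6, -59.5).
Distances from that point to each station vs reported:
  LON: calculated 74.6 vs reported 74.6 → residual 0.0 km
  HOPS: calculated 118.8 vs reported 118.8 → residual 0.0 km
  OCWA: calculated 196.2 vs reported 136.5 → residual 59.7 km
  KCC: calculated 52.7 vs reported 52.7 → residual 0.0 km
LON, HOPS, KCC are mutually consistent (residuals ≈ 0); OCWA is off by 59.7 km.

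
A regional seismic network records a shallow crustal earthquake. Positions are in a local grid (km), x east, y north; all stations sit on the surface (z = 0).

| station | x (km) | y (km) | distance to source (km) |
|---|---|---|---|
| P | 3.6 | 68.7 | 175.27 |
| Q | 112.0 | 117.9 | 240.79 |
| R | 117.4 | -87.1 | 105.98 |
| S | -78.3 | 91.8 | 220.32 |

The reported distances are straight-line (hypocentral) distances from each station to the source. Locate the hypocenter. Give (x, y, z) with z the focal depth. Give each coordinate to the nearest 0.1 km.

Each station gives a sphere (x−x_i)² + (y−y_i)² + z² = d_i² (stations at z=0).
Subtracting the P sphere from Q and R: z² cancels, leaving linear equations in x and y:
216.8 x + 98.4 y = -5548.49
227.6 x − 311.6 y = 36124.33
Solving: x ≈ 20.297, y ≈ -101.106 km (keep extra digits for the depth step; rounded: 20.3, -101.1).
Then from the P sphere: z² = 175.27² − (x − 3.6)² − (y − 68.7)² with x = 20.297, y = -101.106, so z ≈ 40.084 ≈ 40.1 km.

(20.3, -101.1, 40.1)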